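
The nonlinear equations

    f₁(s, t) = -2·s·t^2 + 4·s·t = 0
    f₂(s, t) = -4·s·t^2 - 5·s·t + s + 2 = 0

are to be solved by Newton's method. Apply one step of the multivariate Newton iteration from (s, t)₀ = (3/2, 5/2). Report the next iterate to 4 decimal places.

At (3/2, 5/2): F = (-3.7500, -52.7500).
Jacobian J = [[-2·t^2 + 4·t, -4·s·t + 4·s], [-4·t^2 - 5·t + 1, -8·s·t - 5·s]].
At the point, J = [[-2.5000, -9.0000], [-36.5000, -37.5000]] (det J = -234.7500).
Solving J·Δ = −F gives Δ = (-1.4233, -0.0213).
Then the next iterate is (s, t)₁ = (0.0767, 2.4787).

(0.0767, 2.4787)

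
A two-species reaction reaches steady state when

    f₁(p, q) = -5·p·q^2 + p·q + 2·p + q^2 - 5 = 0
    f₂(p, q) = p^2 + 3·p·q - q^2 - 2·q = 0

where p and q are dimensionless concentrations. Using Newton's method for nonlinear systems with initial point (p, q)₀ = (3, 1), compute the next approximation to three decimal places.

At (3, 1): F = (-10.000, 15.000).
Jacobian J = [[-5·q^2 + q + 2, -10·p·q + p + 2·q], [2·p + 3·q, 3·p - 2·q - 2]].
At the point, J = [[-2.000, -25.000], [9.000, 5.000]] (det J = 215.000).
Solving J·Δ = −F gives Δ = (-1.512, -0.279).
Then the next iterate is (p, q)₁ = (1.488, 0.721).

(1.488, 0.721)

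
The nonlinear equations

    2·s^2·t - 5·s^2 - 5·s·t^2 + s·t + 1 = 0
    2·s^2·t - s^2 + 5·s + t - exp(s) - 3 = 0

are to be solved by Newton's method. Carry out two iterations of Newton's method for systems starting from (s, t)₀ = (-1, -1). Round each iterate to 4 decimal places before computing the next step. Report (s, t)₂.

At (-1, -1): F = (0.0000, -12.367879).
Jacobian J = [[4·s·t - 10·s - 5·t^2 + t, 2·s^2 - 10·s·t + s], [4·s·t - 2·s - exp(s) + 5, 2·s^2 + 1]].
At the point, J = [[8.0000, -9.0000], [10.632121, 3.0000]] (det J = 119.689085).
Solving J·Δ = −F gives Δ = (0.9300, 0.8267).
Then the next iterate is (s, t)₁ = (-0.0700, -0.1733).
Round to (-0.0700, -0.1733) and repeat: F = (0.996444, -4.462292), J = [[0.425060, -0.181510], [4.256130, 1.0098]].
Δ = (-0.1633, 5.1073), so (s, t)₂ = (-0.2333, 4.9340).

(-0.2333, 4.9340)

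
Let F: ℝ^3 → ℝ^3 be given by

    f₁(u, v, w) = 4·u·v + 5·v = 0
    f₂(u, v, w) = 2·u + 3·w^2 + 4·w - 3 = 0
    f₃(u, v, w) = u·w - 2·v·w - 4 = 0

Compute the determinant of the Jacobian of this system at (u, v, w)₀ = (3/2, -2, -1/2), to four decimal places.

-118.5000

J = [[4·v, 4·u + 5, 0], [2, 0, 6·w + 4], [w, -2·w, u - 2·v]].
At the point, J = [[-8.0000, 11.0000, 0.0000], [2.0000, 0.0000, 1.0000], [-0.5000, 1.0000, 5.5000]].
det J = -118.5000.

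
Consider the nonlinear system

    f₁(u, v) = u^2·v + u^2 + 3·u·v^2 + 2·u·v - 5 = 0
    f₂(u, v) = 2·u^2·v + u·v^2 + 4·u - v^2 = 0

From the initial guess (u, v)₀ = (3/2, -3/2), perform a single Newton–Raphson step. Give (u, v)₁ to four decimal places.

At (3/2, -3/2): F = (-0.5000, 0.3750).
Jacobian J = [[2·u·v + 2·u + 3·v^2 + 2·v, u^2 + 6·u·v + 2·u], [4·u·v + v^2 + 4, 2·u^2 + 2·u·v - 2·v]].
At the point, J = [[2.2500, -8.2500], [-2.7500, 3.0000]] (det J = -15.9375).
Solving J·Δ = −F gives Δ = (0.1000, -0.0333).
Then the next iterate is (u, v)₁ = (1.6000, -1.5333).

(1.6000, -1.5333)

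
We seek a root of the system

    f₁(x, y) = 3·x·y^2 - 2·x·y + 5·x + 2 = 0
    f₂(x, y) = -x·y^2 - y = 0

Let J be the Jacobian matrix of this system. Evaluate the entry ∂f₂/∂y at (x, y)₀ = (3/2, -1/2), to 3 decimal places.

∂f₂/∂y = -2·x·y - 1.
At (3/2, -1/2) this is 0.500.

0.500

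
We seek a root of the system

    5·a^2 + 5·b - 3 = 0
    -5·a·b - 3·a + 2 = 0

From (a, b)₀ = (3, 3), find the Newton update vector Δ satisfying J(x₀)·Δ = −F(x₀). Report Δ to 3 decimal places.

(-1.653, -1.483)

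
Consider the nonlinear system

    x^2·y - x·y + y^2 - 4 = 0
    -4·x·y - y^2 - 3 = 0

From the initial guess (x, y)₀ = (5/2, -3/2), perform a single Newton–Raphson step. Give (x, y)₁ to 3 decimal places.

At (5/2, -3/2): F = (-7.375, 9.750).
Jacobian J = [[2·x·y - y, x^2 - x + 2·y], [-4·y, -4·x - 2·y]].
At the point, J = [[-6.000, 0.750], [6.000, -7.000]] (det J = 37.500).
Solving J·Δ = −F gives Δ = (-1.182, 0.380).
Then the next iterate is (x, y)₁ = (1.318, -1.120).

(1.318, -1.120)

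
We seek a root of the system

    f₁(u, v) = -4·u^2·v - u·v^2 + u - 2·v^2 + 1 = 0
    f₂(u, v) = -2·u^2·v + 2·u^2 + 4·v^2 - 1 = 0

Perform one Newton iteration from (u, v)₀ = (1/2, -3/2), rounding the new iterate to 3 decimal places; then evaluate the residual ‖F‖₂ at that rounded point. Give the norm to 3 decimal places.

At (1/2, -3/2): F = (-2.625, 9.250).
Jacobian J = [[-8·u·v - v^2 + 1, -4·u^2 - 2·u·v - 4·v], [-4·u·v + 4·u, -2·u^2 + 8·v]].
At the point, J = [[4.750, 6.500], [5.000, -12.500]] (det J = -91.875).
Solving J·Δ = −F gives Δ = (-0.297, 0.621).
Then the next iterate is (u, v)₁ = (0.203, -0.879).
Re-evaluating at (0.203, -0.879): F = (-0.35424, 2.24543), so ‖F‖₂ = 2.273.

2.273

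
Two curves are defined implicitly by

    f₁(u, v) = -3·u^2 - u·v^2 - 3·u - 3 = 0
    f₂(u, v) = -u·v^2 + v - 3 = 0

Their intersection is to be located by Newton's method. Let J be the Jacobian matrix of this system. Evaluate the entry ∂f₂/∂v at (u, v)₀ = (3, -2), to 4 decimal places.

13.0000

∂f₂/∂v = -2·u·v + 1.
At (3, -2) this is 13.0000.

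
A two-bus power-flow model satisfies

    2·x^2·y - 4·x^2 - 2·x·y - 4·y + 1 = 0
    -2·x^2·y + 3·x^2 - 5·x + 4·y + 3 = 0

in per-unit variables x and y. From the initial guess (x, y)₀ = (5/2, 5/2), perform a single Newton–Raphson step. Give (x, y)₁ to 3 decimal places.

At (5/2, 5/2): F = (-15.250, -12.000).
Jacobian J = [[4·x·y - 8·x - 2·y, 2·x^2 - 2·x - 4], [-4·x·y + 6·x - 5, -2·x^2 + 4]].
At the point, J = [[0.000, 3.500], [-15.000, -8.500]] (det J = 52.500).
Solving J·Δ = −F gives Δ = (-3.269, 4.357).
Then the next iterate is (x, y)₁ = (-0.769, 6.857).

(-0.769, 6.857)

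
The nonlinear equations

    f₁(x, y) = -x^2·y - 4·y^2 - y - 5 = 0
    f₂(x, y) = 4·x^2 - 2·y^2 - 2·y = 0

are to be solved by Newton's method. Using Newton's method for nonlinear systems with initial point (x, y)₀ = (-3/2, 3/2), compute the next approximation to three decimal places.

(-0.706, 0.497)

At (-3/2, 3/2): F = (-18.875, 1.500).
Jacobian J = [[-2·x·y, -x^2 - 8·y - 1], [8·x, -4·y - 2]].
At the point, J = [[4.500, -15.250], [-12.000, -8.000]] (det J = -219.000).
Solving J·Δ = −F gives Δ = (0.794, -1.003).
Then the next iterate is (x, y)₁ = (-0.706, 0.497).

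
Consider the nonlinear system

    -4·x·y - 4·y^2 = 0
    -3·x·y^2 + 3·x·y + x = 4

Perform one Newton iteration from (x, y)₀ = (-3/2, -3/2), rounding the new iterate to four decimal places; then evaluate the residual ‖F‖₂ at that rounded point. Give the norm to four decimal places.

7.2391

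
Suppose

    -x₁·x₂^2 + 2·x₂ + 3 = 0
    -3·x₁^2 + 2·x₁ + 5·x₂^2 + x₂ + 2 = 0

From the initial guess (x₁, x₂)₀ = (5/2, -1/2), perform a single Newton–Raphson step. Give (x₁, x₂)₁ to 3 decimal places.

At (5/2, -1/2): F = (1.375, -11.000).
Jacobian J = [[-x₂^2, -2·x₁·x₂ + 2], [-6·x₁ + 2, 10·x₂ + 1]].
At the point, J = [[-0.250, 4.500], [-13.000, -4.000]] (det J = 59.500).
Solving J·Δ = −F gives Δ = (-0.739, -0.347).
Then the next iterate is (x₁, x₂)₁ = (1.761, -0.847).

(1.761, -0.847)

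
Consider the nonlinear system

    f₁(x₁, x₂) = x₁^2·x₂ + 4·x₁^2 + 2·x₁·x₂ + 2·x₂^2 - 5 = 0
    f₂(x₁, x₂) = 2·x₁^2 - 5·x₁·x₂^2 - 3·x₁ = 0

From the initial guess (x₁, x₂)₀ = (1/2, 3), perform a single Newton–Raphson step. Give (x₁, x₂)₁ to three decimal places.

At (1/2, 3): F = (17.750, -23.500).
Jacobian J = [[2·x₁·x₂ + 8·x₁ + 2·x₂, x₁^2 + 2·x₁ + 4·x₂], [4·x₁ - 5·x₂^2 - 3, -10·x₁·x₂]].
At the point, J = [[13.000, 13.250], [-46.000, -15.000]] (det J = 414.500).
Solving J·Δ = −F gives Δ = (-0.109, -1.233).
Then the next iterate is (x₁, x₂)₁ = (0.391, 1.767).

(0.391, 1.767)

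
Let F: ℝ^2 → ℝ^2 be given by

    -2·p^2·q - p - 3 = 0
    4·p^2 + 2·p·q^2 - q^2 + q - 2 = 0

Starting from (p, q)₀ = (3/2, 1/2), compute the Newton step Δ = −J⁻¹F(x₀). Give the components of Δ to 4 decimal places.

At (3/2, 1/2): F = (-6.7500, 8.0000).
Jacobian J = [[-4·p·q - 1, -2·p^2], [8·p + 2·q^2, 4·p·q - 2·q + 1]].
At the point, J = [[-4.0000, -4.5000], [12.5000, 3.0000]] (det J = 44.2500).
Solving J·Δ = −F gives Δ = (-0.3559, -1.1836).

(-0.3559, -1.1836)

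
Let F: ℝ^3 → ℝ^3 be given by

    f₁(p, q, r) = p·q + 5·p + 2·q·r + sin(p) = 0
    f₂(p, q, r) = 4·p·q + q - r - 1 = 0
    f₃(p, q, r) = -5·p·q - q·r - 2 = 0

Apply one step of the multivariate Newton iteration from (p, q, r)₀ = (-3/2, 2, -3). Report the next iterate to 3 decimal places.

(0.538, 2.878, 0.917)

At (-3/2, 2, -3): F = (-23.49749, -8.000, 19.000).
Jacobian J = [[q + cos(p) + 5, p + 2·r, 2·q], [4·q, 4·p + 1, -1], [-5·q, -5·p - r, -q]].
At the point, J = [[7.07074, -7.500, 4.000], [8.000, -5.000, -1.000], [-10.000, 10.500, -2.000]] (det J = 85.95011).
Solving J·Δ = −F gives Δ = (2.038, 0.878, 3.917).
Then the next iterate is (p, q, r)₁ = (0.538, 2.878, 0.917).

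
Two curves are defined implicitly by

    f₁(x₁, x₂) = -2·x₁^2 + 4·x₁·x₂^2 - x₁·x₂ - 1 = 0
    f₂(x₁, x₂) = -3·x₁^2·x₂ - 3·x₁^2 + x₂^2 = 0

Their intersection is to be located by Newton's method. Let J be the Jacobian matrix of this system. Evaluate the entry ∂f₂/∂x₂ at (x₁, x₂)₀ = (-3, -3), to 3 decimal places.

-33.000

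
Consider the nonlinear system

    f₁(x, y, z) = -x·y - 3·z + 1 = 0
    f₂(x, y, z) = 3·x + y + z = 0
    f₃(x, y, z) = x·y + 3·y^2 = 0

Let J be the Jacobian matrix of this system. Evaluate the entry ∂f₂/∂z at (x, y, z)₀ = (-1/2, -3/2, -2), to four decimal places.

∂f₂/∂z = 1.
At (-1/2, -3/2, -2) this is 1.0000.

1.0000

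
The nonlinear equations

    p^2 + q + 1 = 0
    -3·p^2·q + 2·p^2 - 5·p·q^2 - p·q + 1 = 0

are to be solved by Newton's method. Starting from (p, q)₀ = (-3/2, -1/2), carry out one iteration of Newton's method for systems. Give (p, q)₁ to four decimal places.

At (-3/2, -1/2): F = (2.7500, 10.0000).
Jacobian J = [[2·p, 1], [-6·p·q + 4·p - 5·q^2 - q, -3·p^2 - 10·p·q - p]].
At the point, J = [[-3.0000, 1.0000], [-11.2500, -12.7500]] (det J = 49.5000).
Solving J·Δ = −F gives Δ = (0.9104, -0.0189).
Then the next iterate is (p, q)₁ = (-0.5896, -0.5189).

(-0.5896, -0.5189)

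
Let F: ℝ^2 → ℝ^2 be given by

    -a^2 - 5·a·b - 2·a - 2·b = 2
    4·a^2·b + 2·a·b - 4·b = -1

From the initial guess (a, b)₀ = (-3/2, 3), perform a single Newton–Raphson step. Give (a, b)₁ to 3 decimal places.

At (-3/2, 3): F = (15.250, 7.000).
Jacobian J = [[-2·a - 5·b - 2, -5·a - 2], [8·a·b + 2·b, 4·a^2 + 2·a - 4]].
At the point, J = [[-14.000, 5.500], [-30.000, 2.000]] (det J = 137.000).
Solving J·Δ = −F gives Δ = (0.058, -2.624).
Then the next iterate is (a, b)₁ = (-1.442, 0.376).

(-1.442, 0.376)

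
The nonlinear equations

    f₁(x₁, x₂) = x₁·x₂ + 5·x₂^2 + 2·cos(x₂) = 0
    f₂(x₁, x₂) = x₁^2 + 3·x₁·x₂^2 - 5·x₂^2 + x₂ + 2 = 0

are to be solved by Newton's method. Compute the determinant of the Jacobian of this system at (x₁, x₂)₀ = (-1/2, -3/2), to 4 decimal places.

J = [[x₂, x₁ + 10·x₂ - 2·sin(x₂)], [2·x₁ + 3·x₂^2, 6·x₁·x₂ - 10·x₂ + 1]].
At the point, J = [[-1.5000, -13.505010], [5.7500, 20.5000]].
det J = 46.9038.

46.9038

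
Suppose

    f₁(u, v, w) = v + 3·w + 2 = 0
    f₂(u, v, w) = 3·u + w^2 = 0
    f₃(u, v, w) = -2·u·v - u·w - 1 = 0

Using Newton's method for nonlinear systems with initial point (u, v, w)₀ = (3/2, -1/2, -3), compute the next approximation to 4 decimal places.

At (3/2, -1/2, -3): F = (-7.5000, 13.5000, 5.0000).
Jacobian J = [[0, 1, 3], [3, 0, 2·w], [-2·v - w, -2·u, -u]].
At the point, J = [[0.0000, 1.0000, 3.0000], [3.0000, 0.0000, -6.0000], [4.0000, -3.0000, -1.5000]] (det J = -46.5000).
Solving J·Δ = −F gives Δ = (0.0806, 0.6290, 2.2903).
Then the next iterate is (u, v, w)₁ = (1.5806, 0.1290, -0.7097).

(1.5806, 0.1290, -0.7097)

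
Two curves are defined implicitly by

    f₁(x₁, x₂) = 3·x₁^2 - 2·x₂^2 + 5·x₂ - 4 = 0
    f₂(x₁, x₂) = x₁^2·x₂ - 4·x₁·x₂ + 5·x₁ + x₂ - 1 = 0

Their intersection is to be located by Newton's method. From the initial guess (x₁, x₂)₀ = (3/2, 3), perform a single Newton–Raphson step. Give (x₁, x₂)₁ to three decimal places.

At (3/2, 3): F = (-0.250, -1.750).
Jacobian J = [[6·x₁, -4·x₂ + 5], [2·x₁·x₂ - 4·x₂ + 5, x₁^2 - 4·x₁ + 1]].
At the point, J = [[9.000, -7.000], [2.000, -2.750]] (det J = -10.750).
Solving J·Δ = −F gives Δ = (-1.076, -1.419).
Then the next iterate is (x₁, x₂)₁ = (0.424, 1.581).

(0.424, 1.581)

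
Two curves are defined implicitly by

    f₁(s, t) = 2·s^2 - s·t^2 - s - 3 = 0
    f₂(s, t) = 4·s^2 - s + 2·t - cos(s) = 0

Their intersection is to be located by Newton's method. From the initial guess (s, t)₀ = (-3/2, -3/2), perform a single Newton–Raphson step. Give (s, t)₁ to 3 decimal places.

(-0.933, -1.248)

At (-3/2, -3/2): F = (6.375, 7.42926).
Jacobian J = [[4·s - t^2 - 1, -2·s·t], [8·s + sin(s) - 1, 2]].
At the point, J = [[-9.250, -4.500], [-13.99749, 2.000]] (det J = -81.48873).
Solving J·Δ = −F gives Δ = (0.567, 0.252).
Then the next iterate is (s, t)₁ = (-0.933, -1.248).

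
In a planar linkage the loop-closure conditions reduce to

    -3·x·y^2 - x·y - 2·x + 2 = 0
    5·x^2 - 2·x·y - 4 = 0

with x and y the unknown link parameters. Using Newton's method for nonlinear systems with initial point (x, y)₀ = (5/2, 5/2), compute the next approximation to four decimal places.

(1.5498, 1.6492)

At (5/2, 5/2): F = (-56.1250, 14.7500).
Jacobian J = [[-3·y^2 - y - 2, -6·x·y - x], [10·x - 2·y, -2·x]].
At the point, J = [[-23.2500, -40.0000], [20.0000, -5.0000]] (det J = 916.2500).
Solving J·Δ = −F gives Δ = (-0.9502, -0.8508).
Then the next iterate is (x, y)₁ = (1.5498, 1.6492).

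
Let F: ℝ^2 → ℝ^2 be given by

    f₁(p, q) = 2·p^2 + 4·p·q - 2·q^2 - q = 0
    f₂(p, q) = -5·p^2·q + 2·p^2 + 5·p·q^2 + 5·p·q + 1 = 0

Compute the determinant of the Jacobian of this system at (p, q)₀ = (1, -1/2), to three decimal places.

-48.750

J = [[4·p + 4·q, 4·p - 4·q - 1], [-10·p·q + 4·p + 5·q^2 + 5·q, -5·p^2 + 10·p·q + 5·p]].
At the point, J = [[2.000, 5.000], [7.750, -5.000]].
det J = -48.750.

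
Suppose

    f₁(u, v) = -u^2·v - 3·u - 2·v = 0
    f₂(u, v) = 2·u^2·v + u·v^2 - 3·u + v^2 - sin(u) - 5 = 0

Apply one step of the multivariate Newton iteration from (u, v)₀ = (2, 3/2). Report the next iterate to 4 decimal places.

(-0.5777, 2.8665)

At (2, 3/2): F = (-15.0000, 6.840703).
Jacobian J = [[-2·u·v - 3, -u^2 - 2], [4·u·v + v^2 - cos(u) - 3, 2·u^2 + 2·u·v + 2·v]].
At the point, J = [[-9.0000, -6.0000], [11.666147, 17.0000]] (det J = -83.003119).
Solving J·Δ = −F gives Δ = (-2.5777, 1.3665).
Then the next iterate is (u, v)₁ = (-0.5777, 2.8665).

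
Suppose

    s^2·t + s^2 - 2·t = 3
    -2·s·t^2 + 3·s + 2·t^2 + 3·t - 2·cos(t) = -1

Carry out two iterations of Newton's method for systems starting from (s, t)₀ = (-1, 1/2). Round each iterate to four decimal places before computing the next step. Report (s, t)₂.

(-1.6678, 0.7976)

At (-1, 1/2): F = (-2.5000, -1.255165).
Jacobian J = [[2·s·t + 2·s, s^2 - 2], [-2·t^2 + 3, -4·s·t + 4·t + 2·sin(t) + 3]].
At the point, J = [[-3.0000, -1.0000], [2.5000, 7.958851]] (det J = -21.376553).
Solving J·Δ = −F gives Δ = (-0.9895, 0.4685).
Then the next iterate is (s, t)₁ = (-1.9895, 0.9685).
Round to (-1.9895, 0.9685) and repeat: F = (2.854540, 2.412183), J = [[-7.832662, 1.958110], [1.124015, 16.229397]].
Δ = (0.3217, -0.1709), so (s, t)₂ = (-1.6678, 0.7976).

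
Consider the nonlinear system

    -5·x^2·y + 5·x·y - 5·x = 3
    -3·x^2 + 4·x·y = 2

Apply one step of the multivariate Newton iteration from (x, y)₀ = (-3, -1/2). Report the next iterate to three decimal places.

At (-3, -1/2): F = (42.000, -23.000).
Jacobian J = [[-10·x·y + 5·y - 5, -5·x^2 + 5·x], [-6·x + 4·y, 4·x]].
At the point, J = [[-22.500, -60.000], [16.000, -12.000]] (det J = 1230.000).
Solving J·Δ = −F gives Δ = (1.532, 0.126).
Then the next iterate is (x, y)₁ = (-1.468, -0.374).

(-1.468, -0.374)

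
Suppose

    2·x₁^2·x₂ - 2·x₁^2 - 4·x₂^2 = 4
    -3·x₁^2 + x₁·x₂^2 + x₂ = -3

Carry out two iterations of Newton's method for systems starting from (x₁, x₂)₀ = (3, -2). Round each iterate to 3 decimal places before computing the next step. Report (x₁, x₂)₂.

(0.827, -0.584)

At (3, -2): F = (-74.000, -14.000).
Jacobian J = [[4·x₁·x₂ - 4·x₁, 2·x₁^2 - 8·x₂], [-6·x₁ + x₂^2, 2·x₁·x₂ + 1]].
At the point, J = [[-36.000, 34.000], [-14.000, -11.000]] (det J = 872.000).
Solving J·Δ = −F gives Δ = (-1.479, 0.610).
Then the next iterate is (x₁, x₂)₁ = (1.521, -1.390).
Round to (1.521, -1.390) and repeat: F = (-22.78665, -2.39160), J = [[-14.54076, 15.74688], [-7.19390, -3.22838]].
Δ = (-0.694, 0.806), so (x₁, x₂)₂ = (0.827, -0.584).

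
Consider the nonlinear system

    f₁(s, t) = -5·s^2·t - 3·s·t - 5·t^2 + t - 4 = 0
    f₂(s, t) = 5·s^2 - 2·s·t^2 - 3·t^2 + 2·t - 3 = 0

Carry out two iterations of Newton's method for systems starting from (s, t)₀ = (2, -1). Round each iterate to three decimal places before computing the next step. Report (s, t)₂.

(1.205, -0.716)

At (2, -1): F = (16.000, 8.000).
Jacobian J = [[-10·s·t - 3·t, -5·s^2 - 3·s - 10·t + 1], [10·s - 2·t^2, -4·s·t - 6·t + 2]].
At the point, J = [[23.000, -15.000], [18.000, 16.000]] (det J = 638.000).
Solving J·Δ = −F gives Δ = (-0.589, 0.163).
Then the next iterate is (s, t)₁ = (1.411, -0.837).
Round to (1.411, -0.837) and repeat: F = (3.53518, 1.20189), J = [[14.32107, -4.81761], [12.70886, 11.74603]].
Δ = (-0.206, 0.121), so (s, t)₂ = (1.205, -0.716).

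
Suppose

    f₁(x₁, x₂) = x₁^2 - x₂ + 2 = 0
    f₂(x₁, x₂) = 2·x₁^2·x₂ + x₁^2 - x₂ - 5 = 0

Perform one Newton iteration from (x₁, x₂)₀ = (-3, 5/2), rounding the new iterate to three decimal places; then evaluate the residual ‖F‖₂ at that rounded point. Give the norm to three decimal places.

At (-3, 5/2): F = (8.500, 46.500).
Jacobian J = [[2·x₁, -1], [4·x₁·x₂ + 2·x₁, 2·x₁^2 - 1]].
At the point, J = [[-6.000, -1.000], [-36.000, 17.000]] (det J = -138.000).
Solving J·Δ = −F gives Δ = (1.384, 0.196).
Then the next iterate is (x₁, x₂)₁ = (-1.616, 2.696).
Re-evaluating at (-1.616, 2.696): F = (1.91546, 8.99643), so ‖F‖₂ = 9.198.

9.198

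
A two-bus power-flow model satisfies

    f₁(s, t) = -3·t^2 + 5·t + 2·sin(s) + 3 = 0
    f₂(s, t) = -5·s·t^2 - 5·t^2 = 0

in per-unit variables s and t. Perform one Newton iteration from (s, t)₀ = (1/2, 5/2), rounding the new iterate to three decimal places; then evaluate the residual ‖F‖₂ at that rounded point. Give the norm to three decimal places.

10.709

At (1/2, 5/2): F = (-2.29115, -46.875).
Jacobian J = [[2·cos(s), -6·t + 5], [-5·t^2, -10·s·t - 10·t]].
At the point, J = [[1.75517, -10.000], [-31.250, -37.500]] (det J = -378.31869).
Solving J·Δ = −F gives Δ = (-1.012, -0.407).
Then the next iterate is (s, t)₁ = (-0.512, 2.093).
Re-evaluating at (-0.512, 2.093): F = (-0.65679, -10.68878), so ‖F‖₂ = 10.709.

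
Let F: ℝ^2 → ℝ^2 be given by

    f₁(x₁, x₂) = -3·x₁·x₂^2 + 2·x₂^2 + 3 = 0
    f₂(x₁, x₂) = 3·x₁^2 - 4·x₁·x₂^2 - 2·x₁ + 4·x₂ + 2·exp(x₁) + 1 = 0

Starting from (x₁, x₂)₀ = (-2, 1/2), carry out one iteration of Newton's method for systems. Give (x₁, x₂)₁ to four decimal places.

(-0.9878, -0.0301)

At (-2, 1/2): F = (5.0000, 21.270671).
Jacobian J = [[-3·x₂^2, -6·x₁·x₂ + 4·x₂], [6·x₁ - 4·x₂^2 + 2·exp(x₁) - 2, -8·x₁·x₂ + 4]].
At the point, J = [[-0.7500, 8.0000], [-14.729329, 12.0000]] (det J = 108.834635).
Solving J·Δ = −F gives Δ = (1.0122, -0.5301).
Then the next iterate is (x₁, x₂)₁ = (-0.9878, -0.0301).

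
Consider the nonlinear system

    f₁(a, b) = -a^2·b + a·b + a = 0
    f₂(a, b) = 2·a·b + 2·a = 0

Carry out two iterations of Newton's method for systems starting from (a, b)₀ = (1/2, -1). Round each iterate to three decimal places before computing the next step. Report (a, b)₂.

(0.125, -1.000)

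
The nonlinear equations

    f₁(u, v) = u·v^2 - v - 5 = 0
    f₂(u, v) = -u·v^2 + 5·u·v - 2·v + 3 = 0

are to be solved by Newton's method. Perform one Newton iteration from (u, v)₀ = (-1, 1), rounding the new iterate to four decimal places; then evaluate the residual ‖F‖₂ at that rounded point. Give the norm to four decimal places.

105.4237

At (-1, 1): F = (-7.0000, -3.0000).
Jacobian J = [[v^2, 2·u·v - 1], [-v^2 + 5·v, -2·u·v + 5·u - 2]].
At the point, J = [[1.0000, -3.0000], [4.0000, -5.0000]] (det J = 7.0000).
Solving J·Δ = −F gives Δ = (-3.7143, -3.5714).
Then the next iterate is (u, v)₁ = (-4.7143, -2.5714).
Re-evaluating at (-4.7143, -2.5714): F = (-33.600013, 99.925969), so ‖F‖₂ = 105.4237.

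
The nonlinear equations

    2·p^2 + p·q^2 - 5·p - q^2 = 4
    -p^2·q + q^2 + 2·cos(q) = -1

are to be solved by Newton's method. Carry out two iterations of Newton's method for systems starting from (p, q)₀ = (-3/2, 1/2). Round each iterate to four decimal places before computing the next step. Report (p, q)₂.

(-1.5500, 1.8245)

At (-3/2, 1/2): F = (7.3750, 1.880165).
Jacobian J = [[4·p + q^2 - 5, 2·p·q - 2·q], [-2·p·q, -p^2 + 2·q - 2·sin(q)]].
At the point, J = [[-10.7500, -2.5000], [1.5000, -2.208851]] (det J = 27.495149).
Solving J·Δ = −F gives Δ = (0.4215, 1.1374).
Then the next iterate is (p, q)₁ = (-1.0785, 1.6374).
Round to (-1.0785, 1.6374) and repeat: F = (-1.853798, 1.643408), J = [[-6.632921, -6.806672], [3.531872, 0.116072]].
Δ = (-0.4715, 0.1871), so (p, q)₂ = (-1.5500, 1.8245).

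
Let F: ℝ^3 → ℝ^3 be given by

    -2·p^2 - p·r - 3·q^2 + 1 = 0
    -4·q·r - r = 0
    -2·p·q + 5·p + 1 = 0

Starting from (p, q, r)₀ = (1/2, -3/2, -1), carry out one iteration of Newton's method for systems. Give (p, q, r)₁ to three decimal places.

At (1/2, -3/2, -1): F = (-5.750, -5.000, 5.000).
Jacobian J = [[-4·p - r, -6·q, -p], [0, -4·r, -4·q - 1], [-2·q + 5, -2·p, 0]].
At the point, J = [[-1.000, 9.000, -0.500], [0.000, 4.000, 5.000], [8.000, -1.000, 0.000]] (det J = 371.000).
Solving J·Δ = −F gives Δ = (-0.549, 0.606, 0.515).
Then the next iterate is (p, q, r)₁ = (-0.049, -0.894, -0.485).

(-0.049, -0.894, -0.485)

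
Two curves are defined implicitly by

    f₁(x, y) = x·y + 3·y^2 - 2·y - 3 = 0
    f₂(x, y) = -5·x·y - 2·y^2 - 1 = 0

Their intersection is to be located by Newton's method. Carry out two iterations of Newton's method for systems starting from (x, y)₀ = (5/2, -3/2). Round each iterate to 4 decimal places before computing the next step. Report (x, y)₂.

(0.6540, -0.7964)

At (5/2, -3/2): F = (3.0000, 13.2500).
Jacobian J = [[y, x + 6·y - 2], [-5·y, -5·x - 4·y]].
At the point, J = [[-1.5000, -8.5000], [7.5000, -6.5000]] (det J = 73.5000).
Solving J·Δ = −F gives Δ = (-1.2670, 0.5765).
Then the next iterate is (x, y)₁ = (1.2330, -0.9235).
Round to (1.2330, -0.9235) and repeat: F = (0.266881, 2.987673), J = [[-0.9235, -6.3080], [4.6175, -2.4710]].
Δ = (-0.5790, 0.1271), so (x, y)₂ = (0.6540, -0.7964).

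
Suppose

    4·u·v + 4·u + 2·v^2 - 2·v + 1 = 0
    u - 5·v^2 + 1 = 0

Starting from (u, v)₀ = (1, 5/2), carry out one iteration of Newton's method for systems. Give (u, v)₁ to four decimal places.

(0.4157, 1.3066)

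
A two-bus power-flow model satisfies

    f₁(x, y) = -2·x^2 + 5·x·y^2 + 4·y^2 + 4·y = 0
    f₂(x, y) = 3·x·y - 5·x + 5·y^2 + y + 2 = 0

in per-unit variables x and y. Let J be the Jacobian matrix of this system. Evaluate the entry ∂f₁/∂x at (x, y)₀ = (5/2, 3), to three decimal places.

35.000

∂f₁/∂x = -4·x + 5·y^2.
At (5/2, 3) this is 35.000.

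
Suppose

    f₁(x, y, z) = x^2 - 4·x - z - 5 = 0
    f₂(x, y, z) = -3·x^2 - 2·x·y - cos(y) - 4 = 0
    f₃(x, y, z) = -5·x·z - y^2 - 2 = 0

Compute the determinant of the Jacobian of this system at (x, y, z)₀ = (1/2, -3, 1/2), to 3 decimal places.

J = [[2·x - 4, 0, -1], [-6·x - 2·y, -2·x + sin(y), 0], [-5·z, -2·y, -5·x]].
At the point, J = [[-3.000, 0.000, -1.000], [3.000, -1.14112, 0.000], [-2.500, 6.000, -2.500]].
det J = -23.706.

-23.706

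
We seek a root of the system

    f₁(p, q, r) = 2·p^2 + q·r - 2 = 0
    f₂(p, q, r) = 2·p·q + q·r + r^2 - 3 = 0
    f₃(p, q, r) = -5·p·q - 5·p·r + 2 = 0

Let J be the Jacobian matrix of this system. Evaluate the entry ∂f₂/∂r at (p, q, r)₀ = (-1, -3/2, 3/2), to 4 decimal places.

∂f₂/∂r = q + 2·r.
At (-1, -3/2, 3/2) this is 1.5000.

1.5000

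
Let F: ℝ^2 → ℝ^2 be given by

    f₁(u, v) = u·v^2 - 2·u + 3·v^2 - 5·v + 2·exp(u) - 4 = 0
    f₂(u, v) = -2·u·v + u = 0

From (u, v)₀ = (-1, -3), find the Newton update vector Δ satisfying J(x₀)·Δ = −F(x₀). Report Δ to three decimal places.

At (-1, -3): F = (31.73576, -7.000).
Jacobian J = [[v^2 + 2·exp(u) - 2, 2·u·v + 6·v - 5], [-2·v + 1, -2·u]].
At the point, J = [[7.73576, -17.000], [7.000, 2.000]] (det J = 134.47152).
Solving J·Δ = −F gives Δ = (0.413, 2.055).

(0.413, 2.055)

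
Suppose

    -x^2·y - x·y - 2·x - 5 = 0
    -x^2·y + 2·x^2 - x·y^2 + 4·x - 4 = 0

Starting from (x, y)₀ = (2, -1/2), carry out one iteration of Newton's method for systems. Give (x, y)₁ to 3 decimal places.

At (2, -1/2): F = (-6.000, 13.500).
Jacobian J = [[-2·x·y - y - 2, -x^2 - x], [-2·x·y + 4·x - y^2 + 4, -x^2 - 2·x·y]].
At the point, J = [[0.500, -6.000], [13.750, -2.000]] (det J = 81.500).
Solving J·Δ = −F gives Δ = (-1.141, -1.095).
Then the next iterate is (x, y)₁ = (0.859, -1.595).

(0.859, -1.595)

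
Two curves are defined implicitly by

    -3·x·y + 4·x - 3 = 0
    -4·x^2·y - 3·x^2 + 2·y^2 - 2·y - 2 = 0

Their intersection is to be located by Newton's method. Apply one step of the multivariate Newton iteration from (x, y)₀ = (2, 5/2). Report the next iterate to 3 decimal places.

At (2, 5/2): F = (-10.000, -46.500).
Jacobian J = [[-3·y + 4, -3·x], [-8·x·y - 6·x, -4·x^2 + 4·y - 2]].
At the point, J = [[-3.500, -6.000], [-52.000, -8.000]] (det J = -284.000).
Solving J·Δ = −F gives Δ = (-0.701, -1.258).
Then the next iterate is (x, y)₁ = (1.299, 1.242).

(1.299, 1.242)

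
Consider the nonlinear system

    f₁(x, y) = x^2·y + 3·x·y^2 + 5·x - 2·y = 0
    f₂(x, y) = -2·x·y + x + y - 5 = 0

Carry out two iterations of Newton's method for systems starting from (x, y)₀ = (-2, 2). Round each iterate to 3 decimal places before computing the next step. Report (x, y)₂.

(-18.280, 3.680)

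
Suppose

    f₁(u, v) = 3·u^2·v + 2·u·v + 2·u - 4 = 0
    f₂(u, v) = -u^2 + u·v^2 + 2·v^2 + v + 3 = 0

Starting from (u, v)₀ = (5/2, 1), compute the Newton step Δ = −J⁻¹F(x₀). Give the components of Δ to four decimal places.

(-0.6809, -0.4974)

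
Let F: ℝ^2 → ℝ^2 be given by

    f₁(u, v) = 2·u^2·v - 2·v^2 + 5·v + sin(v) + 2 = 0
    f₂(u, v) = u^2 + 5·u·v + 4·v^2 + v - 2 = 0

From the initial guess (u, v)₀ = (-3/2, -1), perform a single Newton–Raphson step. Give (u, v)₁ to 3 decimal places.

(-1.461, -0.280)

At (-3/2, -1): F = (-10.34147, 10.750).
Jacobian J = [[4·u·v, 2·u^2 - 4·v + cos(v) + 5], [2·u + 5·v, 5·u + 8·v + 1]].
At the point, J = [[6.000, 14.04030], [-8.000, -14.500]] (det J = 25.32242).
Solving J·Δ = −F gives Δ = (0.039, 0.720).
Then the next iterate is (u, v)₁ = (-1.461, -0.280).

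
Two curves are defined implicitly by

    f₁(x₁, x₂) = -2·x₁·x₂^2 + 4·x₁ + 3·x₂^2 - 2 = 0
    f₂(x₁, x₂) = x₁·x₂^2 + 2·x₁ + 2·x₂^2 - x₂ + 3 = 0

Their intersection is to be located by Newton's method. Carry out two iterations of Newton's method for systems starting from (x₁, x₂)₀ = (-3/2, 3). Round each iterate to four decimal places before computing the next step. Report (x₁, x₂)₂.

At (-3/2, 3): F = (46.0000, 1.5000).
Jacobian J = [[-2·x₂^2 + 4, -4·x₁·x₂ + 6·x₂], [x₂^2 + 2, 2·x₁·x₂ + 4·x₂ - 1]].
At the point, J = [[-14.0000, 36.0000], [11.0000, 2.0000]] (det J = -424.0000).
Solving J·Δ = −F gives Δ = (0.0896, -1.2429).
Then the next iterate is (x₁, x₂)₁ = (-1.4104, 1.7571).
Round to (-1.4104, 1.7571) and repeat: F = (10.329540, 0.242431), J = [[-2.174801, 20.455455], [5.087400, 1.071972]].
Δ = (0.0575, -0.4989), so (x₁, x₂)₂ = (-1.3529, 1.2582).

(-1.3529, 1.2582)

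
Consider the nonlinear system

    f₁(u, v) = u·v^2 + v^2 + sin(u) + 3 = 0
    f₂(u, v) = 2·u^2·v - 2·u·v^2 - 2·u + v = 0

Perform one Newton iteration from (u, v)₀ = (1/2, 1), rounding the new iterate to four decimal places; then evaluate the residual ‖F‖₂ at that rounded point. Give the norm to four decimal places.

6.0151

At (1/2, 1): F = (4.979426, -0.5000).
Jacobian J = [[v^2 + cos(u), 2·u·v + 2·v], [4·u·v - 2·v^2 - 2, 2·u^2 - 4·u·v + 1]].
At the point, J = [[1.877583, 3.0000], [-2.0000, -0.5000]] (det J = 5.061209).
Solving J·Δ = −F gives Δ = (0.1955, -1.7822).
Then the next iterate is (u, v)₁ = (0.6955, -0.7822).
Re-evaluating at (0.6955, -0.7822): F = (4.678139, -3.780997), so ‖F‖₂ = 6.0151.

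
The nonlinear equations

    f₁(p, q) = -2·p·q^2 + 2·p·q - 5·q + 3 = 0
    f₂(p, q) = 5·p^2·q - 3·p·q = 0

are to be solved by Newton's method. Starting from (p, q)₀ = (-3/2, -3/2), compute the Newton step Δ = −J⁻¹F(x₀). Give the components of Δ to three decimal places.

At (-3/2, -3/2): F = (21.750, -23.625).
Jacobian J = [[-2·q^2 + 2·q, -4·p·q + 2·p - 5], [10·p·q - 3·q, 5·p^2 - 3·p]].
At the point, J = [[-7.500, -17.000], [27.000, 15.750]] (det J = 340.875).
Solving J·Δ = −F gives Δ = (0.173, 1.203).

(0.173, 1.203)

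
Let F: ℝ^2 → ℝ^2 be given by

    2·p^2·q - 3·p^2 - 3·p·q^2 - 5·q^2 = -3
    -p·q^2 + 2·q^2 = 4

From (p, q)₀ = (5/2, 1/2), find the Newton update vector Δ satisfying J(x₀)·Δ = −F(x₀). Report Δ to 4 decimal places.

(-1.1744, -7.6628)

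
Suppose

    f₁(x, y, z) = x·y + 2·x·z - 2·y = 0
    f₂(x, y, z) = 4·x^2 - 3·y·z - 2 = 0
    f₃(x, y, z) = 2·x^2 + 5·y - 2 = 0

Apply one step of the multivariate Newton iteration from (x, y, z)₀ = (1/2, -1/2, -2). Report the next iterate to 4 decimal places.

At (1/2, -1/2, -2): F = (-1.2500, -4.0000, -4.0000).
Jacobian J = [[y + 2·z, x - 2, 2·x], [8·x, -3·z, -3·y], [4·x, 5, 0]].
At the point, J = [[-4.5000, -1.5000, 1.0000], [4.0000, 6.0000, 1.5000], [2.0000, 5.0000, 0.0000]] (det J = 37.2500).
Solving J·Δ = −F gives Δ = (-0.6007, 1.0403, 0.1074).
Then the next iterate is (x, y, z)₁ = (-0.1007, 0.5403, -1.8926).

(-0.1007, 0.5403, -1.8926)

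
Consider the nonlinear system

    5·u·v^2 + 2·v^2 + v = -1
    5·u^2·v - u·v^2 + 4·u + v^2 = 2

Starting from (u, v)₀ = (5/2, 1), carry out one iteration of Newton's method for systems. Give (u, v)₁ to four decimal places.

(1.5463, 0.6089)

At (5/2, 1): F = (16.5000, 37.7500).
Jacobian J = [[5·v^2, 10·u·v + 4·v + 1], [10·u·v - v^2 + 4, 5·u^2 - 2·u·v + 2·v]].
At the point, J = [[5.0000, 30.0000], [28.0000, 28.2500]] (det J = -698.7500).
Solving J·Δ = −F gives Δ = (-0.9537, -0.3911).
Then the next iterate is (u, v)₁ = (1.5463, 0.6089).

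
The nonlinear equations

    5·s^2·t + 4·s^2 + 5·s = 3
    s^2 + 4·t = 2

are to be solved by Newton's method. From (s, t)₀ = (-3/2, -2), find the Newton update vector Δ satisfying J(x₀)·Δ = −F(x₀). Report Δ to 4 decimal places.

At (-3/2, -2): F = (-24.0000, -7.7500).
Jacobian J = [[10·s·t + 8·s + 5, 5·s^2], [2·s, 4]].
At the point, J = [[23.0000, 11.2500], [-3.0000, 4.0000]] (det J = 125.7500).
Solving J·Δ = −F gives Δ = (0.0701, 1.9901).

(0.0701, 1.9901)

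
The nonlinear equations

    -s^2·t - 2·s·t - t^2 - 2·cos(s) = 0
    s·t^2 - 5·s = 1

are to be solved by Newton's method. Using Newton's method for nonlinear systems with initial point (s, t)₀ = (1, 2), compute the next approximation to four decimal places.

(-0.8074, 2.0481)

At (1, 2): F = (-11.080605, -2.0000).
Jacobian J = [[-2·s·t - 2·t + 2·sin(s), -s^2 - 2·s - 2·t], [t^2 - 5, 2·s·t]].
At the point, J = [[-6.317058, -7.0000], [-1.0000, 4.0000]] (det J = -32.268232).
Solving J·Δ = −F gives Δ = (-1.8074, 0.0481).
Then the next iterate is (s, t)₁ = (-0.8074, 2.0481).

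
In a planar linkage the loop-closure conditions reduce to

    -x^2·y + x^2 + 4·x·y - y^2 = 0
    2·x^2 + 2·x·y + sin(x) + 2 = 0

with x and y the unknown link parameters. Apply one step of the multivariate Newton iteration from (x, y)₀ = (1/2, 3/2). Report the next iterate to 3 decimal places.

(0.016, -0.132)

At (1/2, 3/2): F = (0.625, 4.47943).
Jacobian J = [[-2·x·y + 2·x + 4·y, -x^2 + 4·x - 2·y], [4·x + 2·y + cos(x), 2·x]].
At the point, J = [[5.500, -1.250], [5.87758, 1.000]] (det J = 12.84698).
Solving J·Δ = −F gives Δ = (-0.484, -1.632).
Then the next iterate is (x, y)₁ = (0.016, -0.132).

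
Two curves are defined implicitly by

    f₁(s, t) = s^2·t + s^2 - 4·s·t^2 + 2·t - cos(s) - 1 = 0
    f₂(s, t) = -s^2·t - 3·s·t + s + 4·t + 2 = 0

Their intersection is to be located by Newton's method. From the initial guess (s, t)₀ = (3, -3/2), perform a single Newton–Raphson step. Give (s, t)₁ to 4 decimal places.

At (3, -3/2): F = (-34.510008, 26.0000).
Jacobian J = [[2·s·t + 2·s - 4·t^2 + sin(s), s^2 - 8·s·t + 2], [-2·s·t - 3·t + 1, -s^2 - 3·s + 4]].
At the point, J = [[-11.858880, 47.0000], [14.5000, -14.0000]] (det J = -515.475680).
Solving J·Δ = −F gives Δ = (-1.4334, 0.3726).
Then the next iterate is (s, t)₁ = (1.5666, -1.1274).

(1.5666, -1.1274)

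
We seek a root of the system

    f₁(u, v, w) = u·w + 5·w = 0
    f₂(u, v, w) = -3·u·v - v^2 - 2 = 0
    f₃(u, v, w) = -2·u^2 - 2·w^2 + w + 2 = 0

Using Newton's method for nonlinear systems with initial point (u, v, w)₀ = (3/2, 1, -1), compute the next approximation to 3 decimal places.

(1.404, -0.110, -0.015)

At (3/2, 1, -1): F = (-6.500, -7.500, -5.500).
Jacobian J = [[w, 0, u + 5], [-3·v, -3·u - 2·v, 0], [-4·u, 0, -4·w + 1]].
At the point, J = [[-1.000, 0.000, 6.500], [-3.000, -6.500, 0.000], [-6.000, 0.000, 5.000]] (det J = -221.000).
Solving J·Δ = −F gives Δ = (-0.096, -1.110, 0.985).
Then the next iterate is (u, v, w)₁ = (1.404, -0.110, -0.015).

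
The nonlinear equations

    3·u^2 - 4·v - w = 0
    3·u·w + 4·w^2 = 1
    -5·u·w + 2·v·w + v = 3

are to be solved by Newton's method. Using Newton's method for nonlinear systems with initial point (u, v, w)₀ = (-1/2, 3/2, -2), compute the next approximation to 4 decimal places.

(-0.1405, 0.1915, -1.0947)

At (-1/2, 3/2, -2): F = (-3.2500, 18.0000, -12.5000).
Jacobian J = [[6·u, -4, -1], [3·w, 0, 3·u + 8·w], [-5·w, 2·w + 1, -5·u + 2·v]].
At the point, J = [[-3.0000, -4.0000, -1.0000], [-6.0000, 0.0000, -17.5000], [10.0000, -3.0000, 5.5000]] (det J = 707.5000).
Solving J·Δ = −F gives Δ = (0.3595, -1.3085, 0.9053).
Then the next iterate is (u, v, w)₁ = (-0.1405, 0.1915, -1.0947).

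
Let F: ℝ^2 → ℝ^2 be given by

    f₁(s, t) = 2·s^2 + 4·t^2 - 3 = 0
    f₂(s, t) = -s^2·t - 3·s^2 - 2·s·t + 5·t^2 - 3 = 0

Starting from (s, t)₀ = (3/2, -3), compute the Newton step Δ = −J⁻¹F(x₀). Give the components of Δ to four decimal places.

At (3/2, -3): F = (37.5000, 51.0000).
Jacobian J = [[4·s, 8·t], [-2·s·t - 6·s - 2·t, -s^2 - 2·s + 10·t]].
At the point, J = [[6.0000, -24.0000], [6.0000, -35.2500]] (det J = -67.5000).
Solving J·Δ = −F gives Δ = (-1.4500, 1.2000).

(-1.4500, 1.2000)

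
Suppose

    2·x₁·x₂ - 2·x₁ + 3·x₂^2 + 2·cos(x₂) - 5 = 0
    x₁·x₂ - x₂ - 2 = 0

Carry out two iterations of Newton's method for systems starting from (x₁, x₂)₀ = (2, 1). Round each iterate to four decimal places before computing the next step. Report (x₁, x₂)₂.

At (2, 1): F = (-0.919395, -1.0000).
Jacobian J = [[2·x₂ - 2, 2·x₁ + 6·x₂ - 2·sin(x₂)], [x₂, x₁ - 1]].
At the point, J = [[0.0000, 8.317058], [1.0000, 1.0000]] (det J = -8.317058).
Solving J·Δ = −F gives Δ = (0.8895, 0.1105).
Then the next iterate is (x₁, x₂)₁ = (2.8895, 1.1105).
Round to (2.8895, 1.1105) and repeat: F = (0.226637, 0.098290), J = [[0.2210, 10.650158], [1.1105, 1.8895]].
Δ = (-0.0542, -0.0202), so (x₁, x₂)₂ = (2.8353, 1.0903).

(2.8353, 1.0903)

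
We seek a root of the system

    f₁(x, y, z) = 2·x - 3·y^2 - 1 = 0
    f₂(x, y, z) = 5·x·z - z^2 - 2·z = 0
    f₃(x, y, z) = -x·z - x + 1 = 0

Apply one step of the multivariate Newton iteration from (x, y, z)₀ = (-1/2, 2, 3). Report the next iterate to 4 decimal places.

(0.0870, 0.9312, 1.6957)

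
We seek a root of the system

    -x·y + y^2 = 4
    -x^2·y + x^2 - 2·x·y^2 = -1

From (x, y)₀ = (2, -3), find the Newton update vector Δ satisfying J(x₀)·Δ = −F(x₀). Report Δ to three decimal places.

(-1.545, 0.795)

At (2, -3): F = (11.000, -19.000).
Jacobian J = [[-y, -x + 2·y], [-2·x·y + 2·x - 2·y^2, -x^2 - 4·x·y]].
At the point, J = [[3.000, -8.000], [-2.000, 20.000]] (det J = 44.000).
Solving J·Δ = −F gives Δ = (-1.545, 0.795).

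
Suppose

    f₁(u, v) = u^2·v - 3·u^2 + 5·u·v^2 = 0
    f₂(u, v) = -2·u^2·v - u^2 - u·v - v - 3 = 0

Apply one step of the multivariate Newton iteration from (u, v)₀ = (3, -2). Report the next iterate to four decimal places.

(1.9500, -1.5000)

At (3, -2): F = (15.0000, 32.0000).
Jacobian J = [[2·u·v - 6·u + 5·v^2, u^2 + 10·u·v], [-4·u·v - 2·u - v, -2·u^2 - u - 1]].
At the point, J = [[-10.0000, -51.0000], [20.0000, -22.0000]] (det J = 1240.0000).
Solving J·Δ = −F gives Δ = (-1.0500, 0.5000).
Then the next iterate is (u, v)₁ = (1.9500, -1.5000).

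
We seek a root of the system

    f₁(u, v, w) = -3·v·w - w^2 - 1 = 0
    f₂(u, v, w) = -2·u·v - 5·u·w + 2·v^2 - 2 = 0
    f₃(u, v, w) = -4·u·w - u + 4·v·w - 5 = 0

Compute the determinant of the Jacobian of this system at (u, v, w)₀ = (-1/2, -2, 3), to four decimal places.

J = [[0, -3·w, -3·v - 2·w], [-2·v - 5·w, -2·u + 4·v, -5·u], [-4·w - 1, 4·w, -4·u + 4·v]].
At the point, J = [[0.0000, -9.0000, 0.0000], [-11.0000, -7.0000, 2.5000], [-13.0000, 12.0000, -6.0000]].
det J = 886.5000.

886.5000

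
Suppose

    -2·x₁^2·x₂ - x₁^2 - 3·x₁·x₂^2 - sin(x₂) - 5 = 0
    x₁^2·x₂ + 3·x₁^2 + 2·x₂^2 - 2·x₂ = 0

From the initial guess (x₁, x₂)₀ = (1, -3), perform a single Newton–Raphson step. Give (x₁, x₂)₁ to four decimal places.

(1.2651, -1.1538)

At (1, -3): F = (-26.858880, 24.0000).
Jacobian J = [[-4·x₁·x₂ - 2·x₁ - 3·x₂^2, -2·x₁^2 - 6·x₁·x₂ - cos(x₂)], [2·x₁·x₂ + 6·x₁, x₁^2 + 4·x₂ - 2]].
At the point, J = [[-17.0000, 16.989992], [0.0000, -13.0000]] (det J = 221.0000).
Solving J·Δ = −F gives Δ = (0.2651, 1.8462).
Then the next iterate is (x₁, x₂)₁ = (1.2651, -1.1538).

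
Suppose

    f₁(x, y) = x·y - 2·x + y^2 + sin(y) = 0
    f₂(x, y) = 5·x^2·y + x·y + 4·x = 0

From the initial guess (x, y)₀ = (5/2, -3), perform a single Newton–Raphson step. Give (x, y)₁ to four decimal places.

(1.4369, -2.6271)

At (5/2, -3): F = (-3.641120, -91.2500).
Jacobian J = [[y - 2, x + 2·y + cos(y)], [10·x·y + y + 4, 5·x^2 + x]].
At the point, J = [[-5.0000, -4.489992], [-74.0000, 33.7500]] (det J = -501.009445).
Solving J·Δ = −F gives Δ = (-1.0631, 0.3729).
Then the next iterate is (x, y)₁ = (1.4369, -2.6271).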